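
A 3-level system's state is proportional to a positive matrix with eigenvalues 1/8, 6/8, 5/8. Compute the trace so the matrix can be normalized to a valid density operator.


tr(M) = sum of eigenvalues
= 1/8 + 6/8 + 5/8
= 12/8
= 1.5000

1.5000


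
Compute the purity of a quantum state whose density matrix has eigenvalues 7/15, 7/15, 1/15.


tr(rho^2) = sum of eigenvalues squared
= (7/15)^2 + (7/15)^2 + (1/15)^2
= (49 + 49 + 1) / 225
= 99/225
= 0.4400

0.4400


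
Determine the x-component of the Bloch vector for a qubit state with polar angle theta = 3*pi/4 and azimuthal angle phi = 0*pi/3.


theta = 2.3562, phi = 0.0000
r_x = sin(theta)*cos(phi) = 0.7071 * 1.0000
r_x = 0.7071

0.7071


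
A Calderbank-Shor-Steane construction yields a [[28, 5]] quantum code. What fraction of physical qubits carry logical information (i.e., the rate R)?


Code rate R = k/n
= 5/28
= 0.1786

0.1786


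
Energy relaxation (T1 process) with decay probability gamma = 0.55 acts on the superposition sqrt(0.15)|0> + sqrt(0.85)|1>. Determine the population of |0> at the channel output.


For amplitude damping with parameter gamma on state sqrt(a)|0> + sqrt(b)|1>:
alpha^2 = 0.15, beta^2 = 0.85
P(|0>) = alpha^2 + gamma * beta^2
= 0.15 + 0.55 * 0.85
= 0.15 + 0.4675
= 0.6175

0.6175


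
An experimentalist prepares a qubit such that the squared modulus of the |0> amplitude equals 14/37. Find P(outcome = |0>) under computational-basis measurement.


|alpha|^2 = 14/37 = 0.3784
|beta|^2 = 1 - 14/37 = 23/37 = 0.6216
P(|0>) = |alpha|^2 = 0.3784

0.3784


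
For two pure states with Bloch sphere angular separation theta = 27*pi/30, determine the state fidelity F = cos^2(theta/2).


For states separated by angle theta on Bloch sphere:
F = cos^2(theta/2)
theta = 27*pi/30 = 2.8274
theta/2 = 1.4137
cos(theta/2) = 0.1564
F = 0.0245

0.0245


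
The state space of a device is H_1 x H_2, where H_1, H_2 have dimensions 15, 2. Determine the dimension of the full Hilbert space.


dim(H_1 x H_2) = 15 * 2
= 30

30


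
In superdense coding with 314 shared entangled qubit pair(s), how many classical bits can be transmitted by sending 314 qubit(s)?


Superdense coding allows 2 classical bits per shared entangled pair.
314 pair(s) -> 2 * 314 = 628 classical bits

628


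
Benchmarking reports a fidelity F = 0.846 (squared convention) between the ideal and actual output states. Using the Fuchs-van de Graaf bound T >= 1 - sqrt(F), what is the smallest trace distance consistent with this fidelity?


Fuchs-van de Graaf (squared-fidelity convention): 1 - sqrt(F) <= T <= sqrt(1 - F).
Lower bound: T >= 1 - sqrt(F)
sqrt(F) = sqrt(0.846) = 0.9198
T >= 1 - 0.9198
T >= 0.0802

0.0802


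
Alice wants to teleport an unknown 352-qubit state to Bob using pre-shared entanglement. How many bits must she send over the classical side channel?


Quantum teleportation requires 2 classical bits per qubit teleported.
352 qubit(s) -> 2 * 352 = 704 classical bits

704


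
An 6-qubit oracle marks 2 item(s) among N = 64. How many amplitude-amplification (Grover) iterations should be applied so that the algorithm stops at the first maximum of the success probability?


After j Grover iterations the success probability is P(j) = sin^2((2j+1)*theta), where sin(theta) = sqrt(k/N).
N = 2^6 = 64, k = 2
sin(theta) = sqrt(k/N) = 0.1767766953
theta = arcsin(sqrt(k/N)) = 0.1777106008 rad
P(j) reaches its first maximum when (2j+1)*theta is as close as possible to pi/2, i.e. j = round(pi/(4*theta) - 1/2).
pi/(4*theta) - 1/2 = 3.9195
(For comparison, the common estimate pi/4 * sqrt(N/k) = 4.4429; the exact maximiser is used here.)
Optimal iterations = 4

4


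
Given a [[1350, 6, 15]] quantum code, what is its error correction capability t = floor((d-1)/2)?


Code parameters: [[1350, 6, 15]], distance d = 15.
Number of correctable errors = floor((d-1)/2)
= floor((15 - 1)/2)
= floor(14/2)
= 7

7


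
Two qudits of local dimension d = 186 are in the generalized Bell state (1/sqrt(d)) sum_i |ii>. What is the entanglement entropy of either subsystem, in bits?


For a maximally entangled state in d x d:
S = log2(d) = log2(186)
= 7.5392

7.5392


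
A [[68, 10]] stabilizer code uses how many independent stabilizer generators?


For an [[n,k]] stabilizer code:
Number of stabilizer generators = n - k
= 68 - 10
= 58

58


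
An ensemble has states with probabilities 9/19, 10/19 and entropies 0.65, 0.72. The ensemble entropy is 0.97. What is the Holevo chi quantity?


chi = S(rho) - sum_i p_i * S(rho_i)
Weighted entropy = 9/19 * 0.65 + 10/19 * 0.72
= 0.6868
chi = 0.97 - 0.6868
= 0.2832

0.2832


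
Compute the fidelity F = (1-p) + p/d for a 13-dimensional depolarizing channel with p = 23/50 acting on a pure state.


F = (1-p) + p/d
= (1 - 0.4600) + 0.4600/13
= 0.5400 + 0.0354
= 0.5754

0.5754


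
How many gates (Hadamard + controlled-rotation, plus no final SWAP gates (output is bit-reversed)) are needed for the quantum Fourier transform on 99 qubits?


Hadamard gates: 99
Controlled rotations: n*(n-1)/2 = 99*98/2 = 4851
SWAP gates: 0 (omitted)
Total = 99 + 4851
= 4950

4950


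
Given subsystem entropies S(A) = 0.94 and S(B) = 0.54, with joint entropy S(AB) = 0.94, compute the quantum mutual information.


I(A:B) = S(A) + S(B) - S(AB)
= 0.94 + 0.54 - 0.94
= 0.5400

0.5400


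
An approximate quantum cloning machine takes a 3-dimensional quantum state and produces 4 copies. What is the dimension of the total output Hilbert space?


Output space = H^(tensor 4) where dim(H) = 3
dim = 3^4
= 9 (after 2 factors)
= 27 (after 3 factors)
= 81 (after 4 factors)
= 81

81


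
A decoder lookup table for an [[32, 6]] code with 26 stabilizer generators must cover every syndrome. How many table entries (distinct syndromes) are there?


Each stabilizer generator gives a binary (+1 or -1) measurement outcome.
With 26 independent generators:
Total syndromes = 2^26
= 67108864

67108864


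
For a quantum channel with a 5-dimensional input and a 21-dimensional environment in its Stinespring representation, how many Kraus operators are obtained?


Tracing out the environment in an orthonormal basis {|i>_E} gives Kraus operators K_i = <i|_E U |0>_E.
Number of Kraus operators = dim(H_env) = d_env
= 21

21


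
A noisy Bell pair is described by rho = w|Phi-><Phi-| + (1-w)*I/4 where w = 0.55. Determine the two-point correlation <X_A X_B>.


|Phi-> = (|00> - |11>)/sqrt(2)
For the pure Bell state, <X_A X_B> = -1 (Bell-state Pauli correlator).
The maximally-mixed part I/4 has tr(I/4 * P tensor P) = 0 for any traceless Pauli P.
So <X_A X_B>_rho = w * (-1) + (1 - w) * 0
= 0.55 * (-1)
= -0.5500

-0.5500


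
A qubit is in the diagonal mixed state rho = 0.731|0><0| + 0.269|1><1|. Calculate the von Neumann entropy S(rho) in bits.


S = -p*log2(p) - (1-p)*log2(1-p)
p = 0.7310, 1-p = 0.2690
= -0.7310 * log2(0.7310) - 0.2690 * log2(0.2690)
= -(-0.3305) - (-0.5096)
= 0.8400

0.8400


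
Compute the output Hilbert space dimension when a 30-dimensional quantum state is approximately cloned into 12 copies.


Output space = H^(tensor 12) where dim(H) = 30
dim = 30^12
= 900 (after 2 factors)
= 27000 (after 3 factors)
= 810000 (after 4 factors)
= 24300000 (after 5 factors)
= 729000000 (after 6 factors)
= 21870000000 (after 7 factors)
= 656100000000 (after 8 factors)
= 19683000000000 (after 9 factors)
= 590490000000000 (after 10 factors)
= 17714700000000000 (after 11 factors)
= 531441000000000000 (after 12 factors)
= 531441000000000000

531441000000000000


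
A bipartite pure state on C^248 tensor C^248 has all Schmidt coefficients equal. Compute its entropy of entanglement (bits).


For a maximally entangled state in d x d:
S = log2(d) = log2(248)
= 7.9542

7.9542


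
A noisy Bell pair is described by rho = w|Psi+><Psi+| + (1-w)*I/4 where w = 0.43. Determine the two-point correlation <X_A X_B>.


|Psi+> = (|01> + |10>)/sqrt(2)
For the pure Bell state, <X_A X_B> = +1 (Bell-state Pauli correlator).
The maximally-mixed part I/4 has tr(I/4 * P tensor P) = 0 for any traceless Pauli P.
So <X_A X_B>_rho = w * (+1) + (1 - w) * 0
= 0.43 * (+1)
= 0.4300

0.4300


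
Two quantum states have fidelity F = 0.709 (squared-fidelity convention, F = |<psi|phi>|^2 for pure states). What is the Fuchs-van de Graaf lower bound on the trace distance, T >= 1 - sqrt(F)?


Fuchs-van de Graaf (squared-fidelity convention): 1 - sqrt(F) <= T <= sqrt(1 - F).
Lower bound: T >= 1 - sqrt(F)
sqrt(F) = sqrt(0.709) = 0.8420
T >= 1 - 0.8420
T >= 0.1580

0.1580


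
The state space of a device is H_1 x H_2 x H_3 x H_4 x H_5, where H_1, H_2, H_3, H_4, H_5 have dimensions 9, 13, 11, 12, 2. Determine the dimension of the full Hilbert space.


dim(H_1 x H_2 x H_3 x H_4 x H_5) = 9 * 13 * 11 * 12 * 2
= 117 * 11 * 12 * 2
= 1287 * 12 * 2
= 15444 * 2
= 30888

30888


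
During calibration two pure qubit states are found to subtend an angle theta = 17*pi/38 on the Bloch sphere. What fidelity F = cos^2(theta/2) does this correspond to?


For states separated by angle theta on Bloch sphere:
F = cos^2(theta/2)
theta = 17*pi/38 = 1.4054
theta/2 = 0.7027
cos(theta/2) = 0.7631
F = 0.5823

0.5823


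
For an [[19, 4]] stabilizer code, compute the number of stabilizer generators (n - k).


For an [[n,k]] stabilizer code:
Number of stabilizer generators = n - k
= 19 - 4
= 15

15


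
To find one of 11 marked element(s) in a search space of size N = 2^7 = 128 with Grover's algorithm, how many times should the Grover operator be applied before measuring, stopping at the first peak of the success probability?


After j Grover iterations the success probability is P(j) = sin^2((2j+1)*theta), where sin(theta) = sqrt(k/N).
N = 2^7 = 128, k = 11
sin(theta) = sqrt(k/N) = 0.293150985
theta = arcsin(sqrt(k/N)) = 0.2975209614 rad
P(j) reaches its first maximum when (2j+1)*theta is as close as possible to pi/2, i.e. j = round(pi/(4*theta) - 1/2).
pi/(4*theta) - 1/2 = 2.1398
(For comparison, the common estimate pi/4 * sqrt(N/k) = 2.6792; the exact maximiser is used here.)
Optimal iterations = 2

2


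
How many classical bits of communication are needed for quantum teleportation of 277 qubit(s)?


Quantum teleportation requires 2 classical bits per qubit teleported.
277 qubit(s) -> 2 * 277 = 554 classical bits

554


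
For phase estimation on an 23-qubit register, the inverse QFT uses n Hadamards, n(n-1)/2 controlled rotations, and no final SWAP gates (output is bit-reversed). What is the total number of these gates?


Hadamard gates: 23
Controlled rotations: n*(n-1)/2 = 23*22/2 = 253
SWAP gates: 0 (omitted)
Total = 23 + 253
= 276

276


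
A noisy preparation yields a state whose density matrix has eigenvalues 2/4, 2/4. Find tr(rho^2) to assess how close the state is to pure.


tr(rho^2) = sum of eigenvalues squared
= (2/4)^2 + (2/4)^2
= (4 + 4) / 16
= 8/16
= 0.5000

0.5000


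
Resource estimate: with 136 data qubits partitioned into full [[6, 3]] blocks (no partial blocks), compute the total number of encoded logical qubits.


Each code block uses 6 physical qubits for 3 logical qubit(s).
Number of complete blocks = floor(136 / 6) = 22
Logical qubits = 22 * 3
= 66

66


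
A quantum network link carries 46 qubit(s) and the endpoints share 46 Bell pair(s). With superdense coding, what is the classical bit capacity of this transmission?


Superdense coding allows 2 classical bits per shared entangled pair.
46 pair(s) -> 2 * 46 = 92 classical bits

92


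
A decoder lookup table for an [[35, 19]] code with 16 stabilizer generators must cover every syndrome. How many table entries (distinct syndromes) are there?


Each stabilizer generator gives a binary (+1 or -1) measurement outcome.
With 16 independent generators:
Total syndromes = 2^16
= 65536

65536


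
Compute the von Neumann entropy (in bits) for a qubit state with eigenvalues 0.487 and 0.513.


S = -p*log2(p) - (1-p)*log2(1-p)
p = 0.4870, 1-p = 0.5130
= -0.4870 * log2(0.4870) - 0.5130 * log2(0.5130)
= -(-0.5055) - (-0.4940)
= 0.9995

0.9995


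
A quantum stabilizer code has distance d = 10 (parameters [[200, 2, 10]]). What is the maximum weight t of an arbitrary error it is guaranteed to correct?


Code parameters: [[200, 2, 10]], distance d = 10.
Number of correctable errors = floor((d-1)/2)
= floor((10 - 1)/2)
= floor(9/2)
= 4

4


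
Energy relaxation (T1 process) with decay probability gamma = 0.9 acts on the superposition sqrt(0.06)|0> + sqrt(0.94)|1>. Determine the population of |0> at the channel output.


For amplitude damping with parameter gamma on state sqrt(a)|0> + sqrt(b)|1>:
alpha^2 = 0.06, beta^2 = 0.94
P(|0>) = alpha^2 + gamma * beta^2
= 0.06 + 0.9 * 0.94
= 0.06 + 0.8460
= 0.9060

0.9060


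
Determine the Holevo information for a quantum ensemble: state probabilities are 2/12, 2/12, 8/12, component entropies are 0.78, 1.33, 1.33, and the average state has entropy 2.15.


chi = S(rho) - sum_i p_i * S(rho_i)
Weighted entropy = 2/12 * 0.78 + 2/12 * 1.33 + 8/12 * 1.33
= 1.2383
chi = 2.15 - 1.2383
= 0.9117

0.9117


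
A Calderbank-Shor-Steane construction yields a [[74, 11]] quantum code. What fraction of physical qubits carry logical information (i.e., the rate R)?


Code rate R = k/n
= 11/74
= 0.1486

0.1486


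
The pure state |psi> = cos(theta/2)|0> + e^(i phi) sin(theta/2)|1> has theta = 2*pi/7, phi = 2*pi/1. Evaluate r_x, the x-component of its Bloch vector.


theta = 0.8976, phi = 6.2832
r_x = sin(theta)*cos(phi) = 0.7818 * 1.0000
r_x = 0.7818

0.7818


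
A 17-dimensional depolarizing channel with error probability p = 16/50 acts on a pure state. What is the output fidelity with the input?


F = (1-p) + p/d
= (1 - 0.3200) + 0.3200/17
= 0.6800 + 0.0188
= 0.6988

0.6988


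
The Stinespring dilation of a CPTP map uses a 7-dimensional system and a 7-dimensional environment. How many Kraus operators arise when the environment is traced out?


Tracing out the environment in an orthonormal basis {|i>_E} gives Kraus operators K_i = <i|_E U |0>_E.
Number of Kraus operators = dim(H_env) = d_env
= 7

7


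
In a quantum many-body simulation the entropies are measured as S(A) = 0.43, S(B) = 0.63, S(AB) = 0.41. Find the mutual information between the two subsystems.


I(A:B) = S(A) + S(B) - S(AB)
= 0.43 + 0.63 - 0.41
= 0.6500

0.6500


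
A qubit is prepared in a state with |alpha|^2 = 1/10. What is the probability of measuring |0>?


|alpha|^2 = 1/10 = 0.1000
|beta|^2 = 1 - 1/10 = 9/10 = 0.9000
P(|0>) = |alpha|^2 = 0.1000

0.1000


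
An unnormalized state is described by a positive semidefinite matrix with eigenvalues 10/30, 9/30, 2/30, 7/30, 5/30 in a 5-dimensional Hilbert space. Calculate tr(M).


tr(M) = sum of eigenvalues
= 10/30 + 9/30 + 2/30 + 7/30 + 5/30
= 33/30
= 1.1000

1.1000


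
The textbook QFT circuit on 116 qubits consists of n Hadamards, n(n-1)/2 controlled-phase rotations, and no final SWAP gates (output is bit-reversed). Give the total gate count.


Hadamard gates: 116
Controlled rotations: n*(n-1)/2 = 116*115/2 = 6670
SWAP gates: 0 (omitted)
Total = 116 + 6670
= 6786

6786


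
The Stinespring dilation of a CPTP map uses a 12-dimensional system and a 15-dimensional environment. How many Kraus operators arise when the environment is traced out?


Tracing out the environment in an orthonormal basis {|i>_E} gives Kraus operators K_i = <i|_E U |0>_E.
Number of Kraus operators = dim(H_env) = d_env
= 15

15


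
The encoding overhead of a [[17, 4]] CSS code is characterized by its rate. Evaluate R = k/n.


Code rate R = k/n
= 4/17
= 0.2353

0.2353


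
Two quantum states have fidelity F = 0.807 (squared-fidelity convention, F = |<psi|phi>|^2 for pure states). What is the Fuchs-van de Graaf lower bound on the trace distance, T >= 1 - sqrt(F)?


Fuchs-van de Graaf (squared-fidelity convention): 1 - sqrt(F) <= T <= sqrt(1 - F).
Lower bound: T >= 1 - sqrt(F)
sqrt(F) = sqrt(0.807) = 0.8983
T >= 1 - 0.8983
T >= 0.1017

0.1017


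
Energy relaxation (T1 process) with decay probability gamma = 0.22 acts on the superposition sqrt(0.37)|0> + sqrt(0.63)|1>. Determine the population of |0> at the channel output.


For amplitude damping with parameter gamma on state sqrt(a)|0> + sqrt(b)|1>:
alpha^2 = 0.37, beta^2 = 0.63
P(|0>) = alpha^2 + gamma * beta^2
= 0.37 + 0.22 * 0.63
= 0.37 + 0.1386
= 0.5086

0.5086


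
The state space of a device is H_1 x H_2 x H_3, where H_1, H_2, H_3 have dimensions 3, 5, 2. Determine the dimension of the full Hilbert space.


dim(H_1 x H_2 x H_3) = 3 * 5 * 2
= 15 * 2
= 30

30


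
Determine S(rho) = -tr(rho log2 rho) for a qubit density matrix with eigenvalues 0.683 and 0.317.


S = -p*log2(p) - (1-p)*log2(1-p)
p = 0.6830, 1-p = 0.3170
= -0.6830 * log2(0.6830) - 0.3170 * log2(0.3170)
= -(-0.3757) - (-0.5254)
= 0.9011

0.9011


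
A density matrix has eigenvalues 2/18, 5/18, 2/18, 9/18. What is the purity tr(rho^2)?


tr(rho^2) = sum of eigenvalues squared
= (2/18)^2 + (5/18)^2 + (2/18)^2 + (9/18)^2
= (4 + 25 + 4 + 81) / 324
= 114/324
= 0.3519

0.3519


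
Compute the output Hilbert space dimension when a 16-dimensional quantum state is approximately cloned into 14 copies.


Output space = H^(tensor 14) where dim(H) = 16
dim = 16^14
= 256 (after 2 factors)
= 4096 (after 3 factors)
= 65536 (after 4 factors)
= 1048576 (after 5 factors)
= 16777216 (after 6 factors)
= 268435456 (after 7 factors)
= 4294967296 (after 8 factors)
= 68719476736 (after 9 factors)
= 1099511627776 (after 10 factors)
= 17592186044416 (after 11 factors)
= 281474976710656 (after 12 factors)
= 4503599627370496 (after 13 factors)
= 72057594037927936 (after 14 factors)
= 72057594037927936

72057594037927936


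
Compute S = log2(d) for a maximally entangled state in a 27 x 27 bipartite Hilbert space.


For a maximally entangled state in d x d:
S = log2(d) = log2(27)
= 4.7549

4.7549


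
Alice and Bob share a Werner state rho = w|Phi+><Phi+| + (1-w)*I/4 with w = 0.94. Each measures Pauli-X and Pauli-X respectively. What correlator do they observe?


|Phi+> = (|00> + |11>)/sqrt(2)
For the pure Bell state, <X_A X_B> = +1 (Bell-state Pauli correlator).
The maximally-mixed part I/4 has tr(I/4 * P tensor P) = 0 for any traceless Pauli P.
So <X_A X_B>_rho = w * (+1) + (1 - w) * 0
= 0.94 * (+1)
= 0.9400

0.9400


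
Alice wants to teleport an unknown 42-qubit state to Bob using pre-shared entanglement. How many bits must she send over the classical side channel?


Quantum teleportation requires 2 classical bits per qubit teleported.
42 qubit(s) -> 2 * 42 = 84 classical bits

84


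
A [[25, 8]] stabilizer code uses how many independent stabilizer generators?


For an [[n,k]] stabilizer code:
Number of stabilizer generators = n - k
= 25 - 8
= 17

17


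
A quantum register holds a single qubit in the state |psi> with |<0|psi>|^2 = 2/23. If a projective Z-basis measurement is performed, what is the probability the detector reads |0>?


|alpha|^2 = 2/23 = 0.0870
|beta|^2 = 1 - 2/23 = 21/23 = 0.9130
P(|0>) = |alpha|^2 = 0.0870

0.0870


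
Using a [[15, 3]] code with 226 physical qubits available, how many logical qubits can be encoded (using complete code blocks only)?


Each code block uses 15 physical qubits for 3 logical qubit(s).
Number of complete blocks = floor(226 / 15) = 15
Logical qubits = 15 * 3
= 45

45


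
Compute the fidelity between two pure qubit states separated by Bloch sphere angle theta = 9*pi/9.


For states separated by angle theta on Bloch sphere:
F = cos^2(theta/2)
theta = 9*pi/9 = 3.1416
theta/2 = 1.5708
cos(theta/2) = 0.0000
F = 0.0000

0.0000


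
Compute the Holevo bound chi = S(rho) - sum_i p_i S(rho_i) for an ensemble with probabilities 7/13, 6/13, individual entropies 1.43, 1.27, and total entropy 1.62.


chi = S(rho) - sum_i p_i * S(rho_i)
Weighted entropy = 7/13 * 1.43 + 6/13 * 1.27
= 1.3562
chi = 1.62 - 1.3562
= 0.2638

0.2638


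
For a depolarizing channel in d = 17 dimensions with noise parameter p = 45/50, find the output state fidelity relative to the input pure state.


F = (1-p) + p/d
= (1 - 0.9000) + 0.9000/17
= 0.1000 + 0.0529
= 0.1529

0.1529


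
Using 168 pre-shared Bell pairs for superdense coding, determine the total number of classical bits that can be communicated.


Superdense coding allows 2 classical bits per shared entangled pair.
168 pair(s) -> 2 * 168 = 336 classical bits

336


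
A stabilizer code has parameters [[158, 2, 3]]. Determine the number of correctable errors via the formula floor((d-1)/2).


Code parameters: [[158, 2, 3]], distance d = 3.
Number of correctable errors = floor((d-1)/2)
= floor((3 - 1)/2)
= floor(2/2)
= 1

1


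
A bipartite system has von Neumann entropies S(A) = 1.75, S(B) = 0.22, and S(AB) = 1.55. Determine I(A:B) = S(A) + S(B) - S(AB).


I(A:B) = S(A) + S(B) - S(AB)
= 1.75 + 0.22 - 1.55
= 0.4200

0.4200


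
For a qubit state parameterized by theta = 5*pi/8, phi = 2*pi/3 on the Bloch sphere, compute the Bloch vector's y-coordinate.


theta = 1.9635, phi = 2.0944
r_y = sin(theta)*sin(phi) = 0.9239 * 0.8660
r_y = 0.8001

0.8001


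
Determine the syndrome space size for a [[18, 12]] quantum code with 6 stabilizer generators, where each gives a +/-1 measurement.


Each stabilizer generator gives a binary (+1 or -1) measurement outcome.
With 6 independent generators:
Total syndromes = 2^6
= 64

64


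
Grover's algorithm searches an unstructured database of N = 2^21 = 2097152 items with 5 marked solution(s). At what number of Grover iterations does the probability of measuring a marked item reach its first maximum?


After j Grover iterations the success probability is P(j) = sin^2((2j+1)*theta), where sin(theta) = sqrt(k/N).
N = 2^21 = 2097152, k = 5
sin(theta) = sqrt(k/N) = 0.001544080889
theta = arcsin(sqrt(k/N)) = 0.001544081502 rad
P(j) reaches its first maximum when (2j+1)*theta is as close as possible to pi/2, i.e. j = round(pi/(4*theta) - 1/2).
pi/(4*theta) - 1/2 = 508.1507
(For comparison, the common estimate pi/4 * sqrt(N/k) = 508.6509; the exact maximiser is used here.)
Optimal iterations = 508

508


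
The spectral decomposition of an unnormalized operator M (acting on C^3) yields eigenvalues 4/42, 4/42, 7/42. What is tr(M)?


tr(M) = sum of eigenvalues
= 4/42 + 4/42 + 7/42
= 15/42
= 0.3571

0.3571


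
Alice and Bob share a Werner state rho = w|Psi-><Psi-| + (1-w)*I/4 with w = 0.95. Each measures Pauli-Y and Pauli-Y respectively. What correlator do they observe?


|Psi-> = (|01> - |10>)/sqrt(2)
For the pure Bell state, <Y_A Y_B> = -1 (Bell-state Pauli correlator).
The maximally-mixed part I/4 has tr(I/4 * P tensor P) = 0 for any traceless Pauli P.
So <Y_A Y_B>_rho = w * (-1) + (1 - w) * 0
= 0.95 * (-1)
= -0.9500

-0.9500


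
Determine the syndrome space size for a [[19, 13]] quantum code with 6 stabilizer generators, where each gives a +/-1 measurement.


Each stabilizer generator gives a binary (+1 or -1) measurement outcome.
With 6 independent generators:
Total syndromes = 2^6
= 64

64


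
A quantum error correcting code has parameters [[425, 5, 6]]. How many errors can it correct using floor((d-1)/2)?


Code parameters: [[425, 5, 6]], distance d = 6.
Number of correctable errors = floor((d-1)/2)
= floor((6 - 1)/2)
= floor(5/2)
= 2

2


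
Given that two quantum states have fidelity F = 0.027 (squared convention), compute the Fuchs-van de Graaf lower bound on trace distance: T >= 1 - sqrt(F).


Fuchs-van de Graaf (squared-fidelity convention): 1 - sqrt(F) <= T <= sqrt(1 - F).
Lower bound: T >= 1 - sqrt(F)
sqrt(F) = sqrt(0.027) = 0.1643
T >= 1 - 0.1643
T >= 0.8357

0.8357


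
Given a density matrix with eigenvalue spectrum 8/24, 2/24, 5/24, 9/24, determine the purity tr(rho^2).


tr(rho^2) = sum of eigenvalues squared
= (8/24)^2 + (2/24)^2 + (5/24)^2 + (9/24)^2
= (64 + 4 + 25 + 81) / 576
= 174/576
= 0.3021

0.3021


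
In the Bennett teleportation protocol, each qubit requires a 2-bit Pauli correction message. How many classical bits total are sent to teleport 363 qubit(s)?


Quantum teleportation requires 2 classical bits per qubit teleported.
363 qubit(s) -> 2 * 363 = 726 classical bits

726


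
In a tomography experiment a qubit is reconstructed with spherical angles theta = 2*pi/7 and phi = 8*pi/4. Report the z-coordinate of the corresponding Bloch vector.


theta = 0.8976, phi = 6.2832
r_z = cos(theta) = 0.6235

0.6235


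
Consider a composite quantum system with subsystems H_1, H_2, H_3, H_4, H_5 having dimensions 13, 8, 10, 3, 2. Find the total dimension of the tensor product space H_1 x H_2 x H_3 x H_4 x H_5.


dim(H_1 x H_2 x H_3 x H_4 x H_5) = 13 * 8 * 10 * 3 * 2
= 104 * 10 * 3 * 2
= 1040 * 3 * 2
= 3120 * 2
= 6240

6240


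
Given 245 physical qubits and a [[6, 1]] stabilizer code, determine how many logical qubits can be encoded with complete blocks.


Each code block uses 6 physical qubits for 1 logical qubit(s).
Number of complete blocks = floor(245 / 6) = 40
Logical qubits = 40 * 1
= 40

40


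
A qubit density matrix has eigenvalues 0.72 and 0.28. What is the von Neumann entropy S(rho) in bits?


S = -p*log2(p) - (1-p)*log2(1-p)
p = 0.7200, 1-p = 0.2800
= -0.7200 * log2(0.7200) - 0.2800 * log2(0.2800)
= -(-0.3412) - (-0.5142)
= 0.8555

0.8555


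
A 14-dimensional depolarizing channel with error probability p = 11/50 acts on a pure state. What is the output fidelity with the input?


F = (1-p) + p/d
= (1 - 0.2200) + 0.2200/14
= 0.7800 + 0.0157
= 0.7957

0.7957


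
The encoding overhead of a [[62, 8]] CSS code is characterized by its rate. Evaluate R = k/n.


Code rate R = k/n
= 8/62
= 0.1290

0.1290


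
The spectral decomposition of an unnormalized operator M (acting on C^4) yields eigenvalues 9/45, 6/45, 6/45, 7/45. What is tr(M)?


tr(M) = sum of eigenvalues
= 9/45 + 6/45 + 6/45 + 7/45
= 28/45
= 0.6222

0.6222


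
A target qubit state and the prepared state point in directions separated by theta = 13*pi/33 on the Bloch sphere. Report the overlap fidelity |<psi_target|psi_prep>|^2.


For states separated by angle theta on Bloch sphere:
F = cos^2(theta/2)
theta = 13*pi/33 = 1.2376
theta/2 = 0.6188
cos(theta/2) = 0.8146
F = 0.6635

0.6635


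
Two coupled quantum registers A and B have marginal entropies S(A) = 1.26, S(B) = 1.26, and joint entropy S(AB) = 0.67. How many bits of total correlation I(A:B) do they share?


I(A:B) = S(A) + S(B) - S(AB)
= 1.26 + 1.26 - 0.67
= 1.8500

1.8500


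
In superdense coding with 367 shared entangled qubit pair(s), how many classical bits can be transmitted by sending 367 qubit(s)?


Superdense coding allows 2 classical bits per shared entangled pair.
367 pair(s) -> 2 * 367 = 734 classical bits

734


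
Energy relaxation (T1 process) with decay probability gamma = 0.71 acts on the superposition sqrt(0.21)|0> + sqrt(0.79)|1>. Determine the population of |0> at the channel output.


For amplitude damping with parameter gamma on state sqrt(a)|0> + sqrt(b)|1>:
alpha^2 = 0.21, beta^2 = 0.79
P(|0>) = alpha^2 + gamma * beta^2
= 0.21 + 0.71 * 0.79
= 0.21 + 0.5609
= 0.7709

0.7709


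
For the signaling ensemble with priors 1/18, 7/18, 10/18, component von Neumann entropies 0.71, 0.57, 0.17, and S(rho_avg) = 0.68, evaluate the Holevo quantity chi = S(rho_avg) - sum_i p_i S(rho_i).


chi = S(rho) - sum_i p_i * S(rho_i)
Weighted entropy = 1/18 * 0.71 + 7/18 * 0.57 + 10/18 * 0.17
= 0.3556
chi = 0.68 - 0.3556
= 0.3244

0.3244


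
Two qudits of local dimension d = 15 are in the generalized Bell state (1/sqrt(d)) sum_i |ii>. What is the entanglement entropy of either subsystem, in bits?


For a maximally entangled state in d x d:
S = log2(d) = log2(15)
= 3.9069

3.9069


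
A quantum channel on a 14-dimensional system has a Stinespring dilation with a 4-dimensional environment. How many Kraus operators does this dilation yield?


Tracing out the environment in an orthonormal basis {|i>_E} gives Kraus operators K_i = <i|_E U |0>_E.
Number of Kraus operators = dim(H_env) = d_env
= 4

4


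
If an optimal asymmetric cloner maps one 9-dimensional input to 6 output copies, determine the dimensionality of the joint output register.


Output space = H^(tensor 6) where dim(H) = 9
dim = 9^6
= 81 (after 2 factors)
= 729 (after 3 factors)
= 6561 (after 4 factors)
= 59049 (after 5 factors)
= 531441 (after 6 factors)
= 531441

531441


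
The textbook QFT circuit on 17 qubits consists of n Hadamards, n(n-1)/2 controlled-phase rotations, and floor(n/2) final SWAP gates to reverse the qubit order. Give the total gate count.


Hadamard gates: 17
Controlled rotations: n*(n-1)/2 = 17*16/2 = 136
SWAP gates: floor(n/2) = floor(17/2) = 8
Total = 17 + 136 + 8
= 161

161


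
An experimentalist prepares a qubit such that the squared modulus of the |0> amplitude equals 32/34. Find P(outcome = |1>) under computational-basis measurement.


|alpha|^2 = 32/34 = 0.9412
|beta|^2 = 1 - 32/34 = 2/34 = 0.0588
P(|1>) = |beta|^2 = 0.0588

0.0588


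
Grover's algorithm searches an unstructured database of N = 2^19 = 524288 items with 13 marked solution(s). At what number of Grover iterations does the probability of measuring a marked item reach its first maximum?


After j Grover iterations the success probability is P(j) = sin^2((2j+1)*theta), where sin(theta) = sqrt(k/N).
N = 2^19 = 524288, k = 13
sin(theta) = sqrt(k/N) = 0.004979511244
theta = arcsin(sqrt(k/N)) = 0.004979531822 rad
P(j) reaches its first maximum when (2j+1)*theta is as close as possible to pi/2, i.e. j = round(pi/(4*theta) - 1/2).
pi/(4*theta) - 1/2 = 157.2253
(For comparison, the common estimate pi/4 * sqrt(N/k) = 157.7260; the exact maximiser is used here.)
Optimal iterations = 157

157


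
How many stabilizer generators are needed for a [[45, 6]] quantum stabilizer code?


For an [[n,k]] stabilizer code:
Number of stabilizer generators = n - k
= 45 - 6
= 39

39


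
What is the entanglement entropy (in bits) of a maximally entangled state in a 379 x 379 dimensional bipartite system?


For a maximally entangled state in d x d:
S = log2(d) = log2(379)
= 8.5661

8.5661


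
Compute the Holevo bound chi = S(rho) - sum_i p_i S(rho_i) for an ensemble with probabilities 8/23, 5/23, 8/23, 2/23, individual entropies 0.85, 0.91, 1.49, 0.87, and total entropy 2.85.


chi = S(rho) - sum_i p_i * S(rho_i)
Weighted entropy = 8/23 * 0.85 + 5/23 * 0.91 + 8/23 * 1.49 + 2/23 * 0.87
= 1.0874
chi = 2.85 - 1.0874
= 1.7626

1.7626


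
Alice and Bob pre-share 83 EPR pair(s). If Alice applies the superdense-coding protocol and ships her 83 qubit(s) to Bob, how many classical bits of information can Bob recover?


Superdense coding allows 2 classical bits per shared entangled pair.
83 pair(s) -> 2 * 83 = 166 classical bits

166


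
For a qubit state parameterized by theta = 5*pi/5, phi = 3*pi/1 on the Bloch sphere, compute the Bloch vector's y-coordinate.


theta = 3.1416, phi = 9.4248
r_y = sin(theta)*sin(phi) = 0.0000 * 0.0000
r_y = 0.0000

0.0000


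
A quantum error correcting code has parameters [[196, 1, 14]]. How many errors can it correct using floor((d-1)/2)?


Code parameters: [[196, 1, 14]], distance d = 14.
Number of correctable errors = floor((d-1)/2)
= floor((14 - 1)/2)
= floor(13/2)
= 6

6


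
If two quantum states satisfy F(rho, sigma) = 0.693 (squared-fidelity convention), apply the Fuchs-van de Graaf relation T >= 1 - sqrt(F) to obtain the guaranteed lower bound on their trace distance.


Fuchs-van de Graaf (squared-fidelity convention): 1 - sqrt(F) <= T <= sqrt(1 - F).
Lower bound: T >= 1 - sqrt(F)
sqrt(F) = sqrt(0.693) = 0.8325
T >= 1 - 0.8325
T >= 0.1675

0.1675


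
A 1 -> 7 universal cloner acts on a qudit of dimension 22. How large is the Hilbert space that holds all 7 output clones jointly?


Output space = H^(tensor 7) where dim(H) = 22
dim = 22^7
= 484 (after 2 factors)
= 10648 (after 3 factors)
= 234256 (after 4 factors)
= 5153632 (after 5 factors)
= 113379904 (after 6 factors)
= 2494357888 (after 7 factors)
= 2494357888

2494357888


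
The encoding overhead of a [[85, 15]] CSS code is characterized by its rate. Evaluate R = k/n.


Code rate R = k/n
= 15/85
= 0.1765

0.1765


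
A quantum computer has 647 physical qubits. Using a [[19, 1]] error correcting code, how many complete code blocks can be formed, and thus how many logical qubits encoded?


Each code block uses 19 physical qubits for 1 logical qubit(s).
Number of complete blocks = floor(647 / 19) = 34
Logical qubits = 34 * 1
= 34

34


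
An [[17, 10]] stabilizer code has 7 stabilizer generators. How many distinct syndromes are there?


Each stabilizer generator gives a binary (+1 or -1) measurement outcome.
With 7 independent generators:
Total syndromes = 2^7
= 128

128


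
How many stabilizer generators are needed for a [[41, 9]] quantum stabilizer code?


For an [[n,k]] stabilizer code:
Number of stabilizer generators = n - k
= 41 - 9
= 32

32


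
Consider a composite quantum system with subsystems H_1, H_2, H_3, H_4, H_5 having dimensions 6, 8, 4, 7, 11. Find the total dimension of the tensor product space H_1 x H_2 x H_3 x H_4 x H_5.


dim(H_1 x H_2 x H_3 x H_4 x H_5) = 6 * 8 * 4 * 7 * 11
= 48 * 4 * 7 * 11
= 192 * 7 * 11
= 1344 * 11
= 14784

14784


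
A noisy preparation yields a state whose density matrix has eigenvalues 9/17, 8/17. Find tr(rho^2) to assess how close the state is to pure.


tr(rho^2) = sum of eigenvalues squared
= (9/17)^2 + (8/17)^2
= (81 + 64) / 289
= 145/289
= 0.5017

0.5017


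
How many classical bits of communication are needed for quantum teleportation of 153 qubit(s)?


Quantum teleportation requires 2 classical bits per qubit teleported.
153 qubit(s) -> 2 * 153 = 306 classical bits

306


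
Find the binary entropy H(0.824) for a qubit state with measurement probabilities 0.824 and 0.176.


S = -p*log2(p) - (1-p)*log2(1-p)
p = 0.8240, 1-p = 0.1760
= -0.8240 * log2(0.8240) - 0.1760 * log2(0.1760)
= -(-0.2301) - (-0.4411)
= 0.6712

0.6712


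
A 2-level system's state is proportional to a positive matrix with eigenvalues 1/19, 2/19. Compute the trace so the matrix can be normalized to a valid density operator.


tr(M) = sum of eigenvalues
= 1/19 + 2/19
= 3/19
= 0.1579

0.1579


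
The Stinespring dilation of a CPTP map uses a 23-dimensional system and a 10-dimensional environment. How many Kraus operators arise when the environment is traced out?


Tracing out the environment in an orthonormal basis {|i>_E} gives Kraus operators K_i = <i|_E U |0>_E.
Number of Kraus operators = dim(H_env) = d_env
= 10

10


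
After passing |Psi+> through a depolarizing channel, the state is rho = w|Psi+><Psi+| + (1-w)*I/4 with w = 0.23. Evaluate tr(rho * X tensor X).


|Psi+> = (|01> + |10>)/sqrt(2)
For the pure Bell state, <X_A X_B> = +1 (Bell-state Pauli correlator).
The maximally-mixed part I/4 has tr(I/4 * P tensor P) = 0 for any traceless Pauli P.
So <X_A X_B>_rho = w * (+1) + (1 - w) * 0
= 0.23 * (+1)
= 0.2300

0.2300


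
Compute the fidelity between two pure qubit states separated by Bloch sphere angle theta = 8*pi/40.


For states separated by angle theta on Bloch sphere:
F = cos^2(theta/2)
theta = 8*pi/40 = 0.6283
theta/2 = 0.3142
cos(theta/2) = 0.9511
F = 0.9045

0.9045


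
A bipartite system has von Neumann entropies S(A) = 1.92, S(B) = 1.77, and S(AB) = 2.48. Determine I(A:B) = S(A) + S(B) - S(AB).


I(A:B) = S(A) + S(B) - S(AB)
= 1.92 + 1.77 - 2.48
= 1.2100

1.2100


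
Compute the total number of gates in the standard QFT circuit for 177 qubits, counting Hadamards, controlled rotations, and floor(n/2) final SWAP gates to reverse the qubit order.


Hadamard gates: 177
Controlled rotations: n*(n-1)/2 = 177*176/2 = 15576
SWAP gates: floor(n/2) = floor(177/2) = 88
Total = 177 + 15576 + 88
= 15841

15841


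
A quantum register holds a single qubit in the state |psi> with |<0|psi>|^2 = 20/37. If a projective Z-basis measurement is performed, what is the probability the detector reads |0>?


|alpha|^2 = 20/37 = 0.5405
|beta|^2 = 1 - 20/37 = 17/37 = 0.4595
P(|0>) = |alpha|^2 = 0.5405

0.5405


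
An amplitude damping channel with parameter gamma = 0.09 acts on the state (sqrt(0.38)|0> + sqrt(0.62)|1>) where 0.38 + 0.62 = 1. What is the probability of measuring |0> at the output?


For amplitude damping with parameter gamma on state sqrt(a)|0> + sqrt(b)|1>:
alpha^2 = 0.38, beta^2 = 0.62
P(|0>) = alpha^2 + gamma * beta^2
= 0.38 + 0.09 * 0.62
= 0.38 + 0.0558
= 0.4358

0.4358


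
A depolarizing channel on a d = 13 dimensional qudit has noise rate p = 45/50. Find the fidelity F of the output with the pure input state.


F = (1-p) + p/d
= (1 - 0.9000) + 0.9000/13
= 0.1000 + 0.0692
= 0.1692

0.1692


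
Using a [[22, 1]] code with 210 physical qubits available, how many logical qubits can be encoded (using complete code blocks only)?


Each code block uses 22 physical qubits for 1 logical qubit(s).
Number of complete blocks = floor(210 / 22) = 9
Logical qubits = 9 * 1
= 9

9


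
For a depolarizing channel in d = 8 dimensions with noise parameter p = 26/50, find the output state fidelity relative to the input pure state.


F = (1-p) + p/d
= (1 - 0.5200) + 0.5200/8
= 0.4800 + 0.0650
= 0.5450

0.5450


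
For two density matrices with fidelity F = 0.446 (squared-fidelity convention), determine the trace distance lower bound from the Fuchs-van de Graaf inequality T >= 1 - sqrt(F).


Fuchs-van de Graaf (squared-fidelity convention): 1 - sqrt(F) <= T <= sqrt(1 - F).
Lower bound: T >= 1 - sqrt(F)
sqrt(F) = sqrt(0.446) = 0.6678
T >= 1 - 0.6678
T >= 0.3322

0.3322


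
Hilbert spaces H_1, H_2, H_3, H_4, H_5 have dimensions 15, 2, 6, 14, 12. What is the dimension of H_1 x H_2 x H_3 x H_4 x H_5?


dim(H_1 x H_2 x H_3 x H_4 x H_5) = 15 * 2 * 6 * 14 * 12
= 30 * 6 * 14 * 12
= 180 * 14 * 12
= 2520 * 12
= 30240

30240


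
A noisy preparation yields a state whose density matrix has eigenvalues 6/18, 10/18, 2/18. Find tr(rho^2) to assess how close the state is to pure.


tr(rho^2) = sum of eigenvalues squared
= (6/18)^2 + (10/18)^2 + (2/18)^2
= (36 + 100 + 4) / 324
= 140/324
= 0.4321

0.4321


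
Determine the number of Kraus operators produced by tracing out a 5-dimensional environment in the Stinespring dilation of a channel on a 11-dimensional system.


Tracing out the environment in an orthonormal basis {|i>_E} gives Kraus operators K_i = <i|_E U |0>_E.
Number of Kraus operators = dim(H_env) = d_env
= 5

5


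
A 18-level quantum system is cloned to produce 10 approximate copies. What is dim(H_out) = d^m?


Output space = H^(tensor 10) where dim(H) = 18
dim = 18^10
= 324 (after 2 factors)
= 5832 (after 3 factors)
= 104976 (after 4 factors)
= 1889568 (after 5 factors)
= 34012224 (after 6 factors)
= 612220032 (after 7 factors)
= 11019960576 (after 8 factors)
= 198359290368 (after 9 factors)
= 3570467226624 (after 10 factors)
= 3570467226624

3570467226624


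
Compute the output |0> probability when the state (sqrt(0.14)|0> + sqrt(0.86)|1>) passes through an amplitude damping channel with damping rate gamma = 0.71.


For amplitude damping with parameter gamma on state sqrt(a)|0> + sqrt(b)|1>:
alpha^2 = 0.14, beta^2 = 0.86
P(|0>) = alpha^2 + gamma * beta^2
= 0.14 + 0.71 * 0.86
= 0.14 + 0.6106
= 0.7506

0.7506


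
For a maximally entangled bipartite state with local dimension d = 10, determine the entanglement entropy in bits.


For a maximally entangled state in d x d:
S = log2(d) = log2(10)
= 3.3219

3.3219


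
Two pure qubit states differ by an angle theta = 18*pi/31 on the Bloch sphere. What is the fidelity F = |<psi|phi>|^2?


For states separated by angle theta on Bloch sphere:
F = cos^2(theta/2)
theta = 18*pi/31 = 1.8242
theta/2 = 0.9121
cos(theta/2) = 0.6121
F = 0.3747

0.3747
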